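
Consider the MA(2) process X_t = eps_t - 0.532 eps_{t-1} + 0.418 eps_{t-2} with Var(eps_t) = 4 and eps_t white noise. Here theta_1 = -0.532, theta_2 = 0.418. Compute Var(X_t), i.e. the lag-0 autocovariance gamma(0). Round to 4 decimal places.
\gamma(0) = 5.8310

For an MA(q) process X_t = eps_t + sum_i theta_i eps_{t-i} with
Var(eps_t) = sigma^2, the variance is
  gamma(0) = sigma^2 * (1 + sum_i theta_i^2).
  sum_i theta_i^2 = (-0.532)^2 + (0.418)^2 = 0.283024 + 0.174724 = 0.457748.
  gamma(0) = 4 * (1 + 0.457748) = 4 * 1.457748 = 5.830992, which rounds to 5.8310.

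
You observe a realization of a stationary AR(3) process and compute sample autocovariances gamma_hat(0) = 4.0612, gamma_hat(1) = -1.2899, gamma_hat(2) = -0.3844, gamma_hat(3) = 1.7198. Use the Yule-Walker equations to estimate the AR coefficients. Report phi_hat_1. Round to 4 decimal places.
\hat\phi_{1} = -0.3060

The Yule-Walker equations for an AR(p) process read, in matrix form,
  Gamma_p phi = r_p,   with   (Gamma_p)_{ij} = gamma(|i - j|),
                       (r_p)_i = gamma(i),   i,j = 1..p.
Substitute the sample gammas (Toeplitz matrix and right-hand side of size 3):
  Gamma_p = [[4.0612, -1.2899, -0.3844], [-1.2899, 4.0612, -1.2899], [-0.3844, -1.2899, 4.0612]]
  r_p     = [-1.2899, -0.3844, 1.7198]
Written out (R1..R3):
  (R1) 4.0612 phi_1 - 1.2899 phi_2 - 0.3844 phi_3 = -1.2899
  (R2) -1.2899 phi_1 + 4.0612 phi_2 - 1.2899 phi_3 = -0.3844
  (R3) -0.3844 phi_1 - 1.2899 phi_2 + 4.0612 phi_3 = 1.7198
Gaussian elimination:
  R2 <- R2 - (-1.2899/4.0612) R1 = R2 - (-0.317615) R1:  3.651508 phi_2 - 1.411991 phi_3 = -0.794092
  R3 <- R3 - (-0.3844/4.0612) R1 = R3 - (-0.094652) R1:  -1.411991 phi_2 + 4.024816 phi_3 = 1.597709
  R3 <- R3 - (-1.411991/3.651508) R2 = R3 - (-0.386687) R2:  3.478817 phi_3 = 1.290643
Back-substitution:
  phi_hat_3 = 1.290643 / 3.478817 = 0.371001
  phi_hat_2 = (-0.794092 - (-1.411991)(0.371001)) / 3.651508 = -0.074008
  phi_hat_1 = (-1.2899 - (-1.2899)(-0.074008) - (-0.3844)(0.371001)) / 4.0612 = -0.306006
So phi_hat = [-0.3060, -0.0740, 0.3710].
Therefore phi_hat_1 = -0.3060.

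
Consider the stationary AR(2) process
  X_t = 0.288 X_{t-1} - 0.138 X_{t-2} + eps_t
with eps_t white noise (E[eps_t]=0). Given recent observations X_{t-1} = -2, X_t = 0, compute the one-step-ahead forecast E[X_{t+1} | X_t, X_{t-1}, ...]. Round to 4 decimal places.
E[X_{t+1} \mid \mathcal F_t] = 0.2760

For an AR(p) model X_t = c + sum_i phi_i X_{t-i} + eps_t, the
one-step-ahead conditional mean is
  E[X_{t+1} | X_t, ...] = c + sum_i phi_i X_{t+1-i}.
Substitute known values:
  E[X_{t+1} | ...] = (0.288) * (0) + (-0.138) * (-2)
                   = 0.2760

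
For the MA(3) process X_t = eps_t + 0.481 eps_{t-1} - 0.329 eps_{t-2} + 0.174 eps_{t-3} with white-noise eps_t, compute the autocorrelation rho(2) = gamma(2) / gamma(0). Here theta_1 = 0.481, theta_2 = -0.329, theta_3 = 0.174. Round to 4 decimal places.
\rho(2) = -0.1791

For an MA(q) process with theta_0 = 1, the autocovariance is
  gamma(k) = sigma^2 * sum_{i=0..q-k} theta_i * theta_{i+k},
and rho(k) = gamma(k) / gamma(0). Sigma^2 cancels.
  numerator   = (1)*(-0.329) + (0.481)*(0.174) = -0.245306.
  denominator = (1)^2 + (0.481)^2 + (-0.329)^2 + (0.174)^2 = 1.369878.
  rho(2) = -0.245306 / 1.369878 = -0.1791.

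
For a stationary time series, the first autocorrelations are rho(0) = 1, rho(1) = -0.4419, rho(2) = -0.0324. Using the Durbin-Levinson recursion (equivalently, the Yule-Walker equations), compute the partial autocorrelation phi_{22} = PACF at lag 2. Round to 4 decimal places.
\phi_{22} = -0.2829

The PACF at lag k is phi_{kk}, the last component of the solution
to the Yule-Walker system G_k phi = r_k where
  (G_k)_{ij} = rho(|i - j|), (r_k)_i = rho(i), i,j = 1..k.
Equivalently, Durbin-Levinson gives phi_{kk} iteratively:
  phi_{11} = rho(1)
  phi_{kk} = [rho(k) - sum_{j=1..k-1} phi_{k-1,j} rho(k-j)]
            / [1 - sum_{j=1..k-1} phi_{k-1,j} rho(j)],
  phi_{k,j} = phi_{k-1,j} - phi_{kk} phi_{k-1,k-j},  j = 1..k-1.
Step k = 1:
  phi_11 = rho(1) = -0.4419.
Step k = 2:
  phi_22 = [rho(2) - phi_11 rho(1)] / [1 - phi_11 rho(1)] = [-0.0324 - (-0.4419)(-0.4419)] / [1 - (-0.4419)(-0.4419)]
         = -0.22767561 / 0.80472439 = -0.2829.
Therefore phi_{22} = -0.2829.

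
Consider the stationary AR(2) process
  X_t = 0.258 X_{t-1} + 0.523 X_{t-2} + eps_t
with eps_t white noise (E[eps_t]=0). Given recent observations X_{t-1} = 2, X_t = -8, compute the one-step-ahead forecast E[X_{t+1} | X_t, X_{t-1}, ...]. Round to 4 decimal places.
E[X_{t+1} \mid \mathcal F_t] = -1.0180

For an AR(p) model X_t = c + sum_i phi_i X_{t-i} + eps_t, the
one-step-ahead conditional mean is
  E[X_{t+1} | X_t, ...] = c + sum_i phi_i X_{t+1-i}.
Substitute known values:
  E[X_{t+1} | ...] = (0.258) * (-8) + (0.523) * (2)
                   = -1.0180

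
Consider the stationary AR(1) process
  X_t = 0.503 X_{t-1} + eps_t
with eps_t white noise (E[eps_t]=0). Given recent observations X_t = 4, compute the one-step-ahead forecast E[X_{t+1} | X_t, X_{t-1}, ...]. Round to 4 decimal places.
E[X_{t+1} \mid \mathcal F_t] = 2.0120

For an AR(p) model X_t = c + sum_i phi_i X_{t-i} + eps_t, the
one-step-ahead conditional mean is
  E[X_{t+1} | X_t, ...] = c + sum_i phi_i X_{t+1-i}.
Substitute known values:
  E[X_{t+1} | ...] = (0.503) * (4)
                   = 2.0120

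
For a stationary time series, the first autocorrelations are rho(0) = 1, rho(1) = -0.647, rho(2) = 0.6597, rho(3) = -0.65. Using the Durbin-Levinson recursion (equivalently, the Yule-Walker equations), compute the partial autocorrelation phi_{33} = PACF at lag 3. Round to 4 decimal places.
\phi_{33} = -0.2739

The PACF at lag k is phi_{kk}, the last component of the solution
to the Yule-Walker system G_k phi = r_k where
  (G_k)_{ij} = rho(|i - j|), (r_k)_i = rho(i), i,j = 1..k.
Equivalently, Durbin-Levinson gives phi_{kk} iteratively:
  phi_{11} = rho(1)
  phi_{kk} = [rho(k) - sum_{j=1..k-1} phi_{k-1,j} rho(k-j)]
            / [1 - sum_{j=1..k-1} phi_{k-1,j} rho(j)],
  phi_{k,j} = phi_{k-1,j} - phi_{kk} phi_{k-1,k-j},  j = 1..k-1.
Step k = 1:
  phi_11 = rho(1) = -0.647.
Step k = 2:
  phi_22 = [rho(2) - phi_11 rho(1)] / [1 - phi_11 rho(1)] = [0.6597 - (-0.647)(-0.647)] / [1 - (-0.647)(-0.647)]
         = 0.241091 / 0.581391 = 0.41468.
  Update: phi_21 = phi_11 - phi_22 phi_11 = -0.647 - (0.41468)(-0.647) = -0.378702.
Step k = 3:
  phi_33 = [rho(3) - phi_21 rho(2) - phi_22 rho(1)] / [1 - phi_21 rho(1) - phi_22 rho(2)]
    numerator   = -0.65 - (-0.378702)(0.6597) - (0.41468)(-0.647) = -0.13187239
    denominator = 1 - (-0.378702)(-0.647) - (0.41468)(0.6597) = 0.48141548
  phi_33 = -0.13187239 / 0.48141548 = -0.2739.
Therefore phi_{33} = -0.2739.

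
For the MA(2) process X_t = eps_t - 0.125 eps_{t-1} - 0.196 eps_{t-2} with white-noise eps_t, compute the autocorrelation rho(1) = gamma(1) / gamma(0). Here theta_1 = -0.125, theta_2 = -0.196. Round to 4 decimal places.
\rho(1) = -0.0953

For an MA(q) process with theta_0 = 1, the autocovariance is
  gamma(k) = sigma^2 * sum_{i=0..q-k} theta_i * theta_{i+k},
and rho(k) = gamma(k) / gamma(0). Sigma^2 cancels.
  numerator   = (1)*(-0.125) + (-0.125)*(-0.196) = -0.1005.
  denominator = (1)^2 + (-0.125)^2 + (-0.196)^2 = 1.054041.
  rho(1) = -0.1005 / 1.054041 = -0.0953.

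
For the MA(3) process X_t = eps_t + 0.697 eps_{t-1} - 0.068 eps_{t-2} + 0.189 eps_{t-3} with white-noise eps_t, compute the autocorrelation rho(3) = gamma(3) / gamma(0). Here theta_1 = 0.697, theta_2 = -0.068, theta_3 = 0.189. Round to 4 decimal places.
\rho(3) = 0.1238

For an MA(q) process with theta_0 = 1, the autocovariance is
  gamma(k) = sigma^2 * sum_{i=0..q-k} theta_i * theta_{i+k},
and rho(k) = gamma(k) / gamma(0). Sigma^2 cancels.
  numerator   = (1)*(0.189) = 0.189.
  denominator = (1)^2 + (0.697)^2 + (-0.068)^2 + (0.189)^2 = 1.526154.
  rho(3) = 0.189 / 1.526154 = 0.1238.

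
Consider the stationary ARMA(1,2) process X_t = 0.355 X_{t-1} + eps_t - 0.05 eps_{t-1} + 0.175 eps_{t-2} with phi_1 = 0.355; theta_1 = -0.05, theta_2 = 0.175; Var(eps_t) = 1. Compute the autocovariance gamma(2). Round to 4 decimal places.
\gamma(2) = 0.3255

Multiply the model equation by X_{t-k} and take expectations. With theta_0 = psi_0 = 1 and psi_j the MA(infinity) weights, this gives
  gamma(k) - sum_i phi_i gamma(k-i) = c_k,
  c_k = sigma^2 * sum_{j=k..q} theta_j psi_{j-k}   (c_k = 0 for k > q),
using gamma(-m) = gamma(m).
psi-weights needed (psi_j = theta_j + sum_i phi_i psi_{j-i}):
  psi_1 = theta_1 + phi_1 = -0.05 + (0.355) = 0.305
  psi_2 = theta_2 + phi_1 psi_1 = 0.175 + (0.355)(0.305) = 0.283275
Right-hand sides:
  c_0 = sigma^2 (1 + theta_1 psi_1 + theta_2 psi_2) = 1 * (1 + (-0.05)(0.305) + (0.175)(0.283275)) = 1 * 1.034323 = 1.034323
  c_1 = sigma^2 (theta_1 + theta_2 psi_1) = 1 * (-0.05 + (0.175)(0.305)) = 0.003375
  c_2 = sigma^2 theta_2 = 1 * (0.175) = 0.175
Equations for k = 0 and k = 1 (AR order 1):
  gamma(0) = phi_1 gamma(1) + c_0
  gamma(1) = phi_1 gamma(0) + c_1
Substituting the second into the first: gamma(0) (1 - phi_1^2) = c_0 + phi_1 c_1, so
  gamma(0) = (c_0 + phi_1 c_1) / (1 - phi_1^2) = (1.034323 + (0.355)(0.003375)) / (1 - (0.355)^2) = 1.035521 / 0.873975 = 1.184841.
  gamma(1) = phi_1 gamma(0) + c_1 = (0.355)(1.184841) + (0.003375) = 0.423993.
For k = 2: gamma(2) = phi_1 gamma(1) + c_2
  = (0.355)(0.423993) + (0.175) = 0.325518.
Therefore gamma(2) = 0.3255 (to 4 decimal places).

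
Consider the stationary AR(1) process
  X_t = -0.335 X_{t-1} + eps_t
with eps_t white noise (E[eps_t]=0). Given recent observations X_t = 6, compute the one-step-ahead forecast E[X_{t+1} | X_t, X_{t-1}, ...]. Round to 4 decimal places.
E[X_{t+1} \mid \mathcal F_t] = -2.0100

For an AR(p) model X_t = c + sum_i phi_i X_{t-i} + eps_t, the
one-step-ahead conditional mean is
  E[X_{t+1} | X_t, ...] = c + sum_i phi_i X_{t+1-i}.
Substitute known values:
  E[X_{t+1} | ...] = (-0.335) * (6)
                   = -2.0100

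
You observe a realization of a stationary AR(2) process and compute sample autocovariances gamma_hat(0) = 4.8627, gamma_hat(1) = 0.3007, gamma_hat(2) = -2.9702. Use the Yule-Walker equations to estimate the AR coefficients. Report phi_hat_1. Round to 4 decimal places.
\hat\phi_{1} = 0.1000

The Yule-Walker equations for an AR(p) process read, in matrix form,
  Gamma_p phi = r_p,   with   (Gamma_p)_{ij} = gamma(|i - j|),
                       (r_p)_i = gamma(i),   i,j = 1..p.
Substitute the sample gammas (Toeplitz matrix and right-hand side of size 2):
  Gamma_p = [[4.8627, 0.3007], [0.3007, 4.8627]]
  r_p     = [0.3007, -2.9702]
Written out:
  4.8627 phi_1 + 0.3007 phi_2 = 0.3007
  0.3007 phi_1 + 4.8627 phi_2 = -2.9702
Solve by Cramer's rule:
  det = gamma(0)^2 - gamma(1)^2 = (4.8627)^2 - (0.3007)^2 = 23.64585129 - 0.09042049 = 23.5554308
  phi_hat_1 = [gamma(1) gamma(0) - gamma(1) gamma(2)] / det = [(0.3007)(4.8627) - (0.3007)(-2.9702)] / 23.5554308 = 2.35535303 / 23.5554308 = 0.1
  phi_hat_2 = [gamma(0) gamma(2) - gamma(1)^2] / det = [(4.8627)(-2.9702) - (0.3007)^2] / 23.5554308 = -14.53361203 / 23.5554308 = -0.617
So phi_hat = [0.1000, -0.6170].
Therefore phi_hat_1 = 0.1000.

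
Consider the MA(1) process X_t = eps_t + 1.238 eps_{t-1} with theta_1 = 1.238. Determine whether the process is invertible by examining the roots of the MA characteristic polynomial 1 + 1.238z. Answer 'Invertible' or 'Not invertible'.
\text{Not invertible}

The MA(q) characteristic polynomial is P(z) = 1 + 1.238z.
Invertibility requires all roots to lie outside the unit circle, i.e. |z| > 1 for every root.
This is linear in z: 1 + (1.238) z = 0  =>  z = -1/(1.238) = -0.807754,  |z| = 0.807754.
Moduli of all roots: 0.8078.
All moduli strictly greater than 1? No.
Verdict: Not invertible.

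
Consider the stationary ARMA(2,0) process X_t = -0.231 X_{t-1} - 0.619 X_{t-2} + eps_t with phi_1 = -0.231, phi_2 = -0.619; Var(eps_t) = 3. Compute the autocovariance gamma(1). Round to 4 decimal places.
\gamma(1) = -0.7083

Multiply the model equation by X_{t-k} and take expectations. With theta_0 = psi_0 = 1 and psi_j the MA(infinity) weights, this gives
  gamma(k) - sum_i phi_i gamma(k-i) = c_k,
  c_k = sigma^2 * sum_{j=k..q} theta_j psi_{j-k}   (c_k = 0 for k > q),
using gamma(-m) = gamma(m).
Pure AR (q = 0): c_0 = sigma^2 = 3, c_k = 0 for k >= 1.
Equations for k = 0, 1, 2 (AR order 2, c_2 = 0):
  (E0) gamma(0) = phi_1 gamma(1) + phi_2 gamma(2) + c_0
  (E1) gamma(1) = phi_1 gamma(0) + phi_2 gamma(1) + c_1
  (E2) gamma(2) = phi_1 gamma(1) + phi_2 gamma(0)
From (E1): gamma(1) = A gamma(0) + B with
  A = phi_1 / (1 - phi_2) = -0.231 / 1.619 = -0.142681,   B = c_1 / (1 - phi_2) = 0 / 1.619 = 0.
Insert (E2) into (E0): gamma(0) (1 - phi_2^2) = phi_1 (1 + phi_2) gamma(1) + c_0.
  phi_1 (1 + phi_2) = (-0.231)(0.381) = -0.088011,   1 - phi_2^2 = 0.616839.
Replace gamma(1) by A gamma(0) + B and collect gamma(0):
  gamma(0) [0.616839 - (-0.088011)(-0.142681)] = c_0 = 3
  gamma(0) * 0.604282 = 3
  gamma(0) = 3 / 0.604282 = 4.964573.
  gamma(1) = A gamma(0) = (-0.142681)(4.964573) = -0.708349.
Therefore gamma(1) = -0.7083 (to 4 decimal places).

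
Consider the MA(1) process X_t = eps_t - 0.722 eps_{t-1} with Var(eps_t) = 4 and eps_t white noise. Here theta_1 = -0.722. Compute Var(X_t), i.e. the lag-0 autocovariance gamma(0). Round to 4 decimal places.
\gamma(0) = 6.0851

For an MA(q) process X_t = eps_t + sum_i theta_i eps_{t-i} with
Var(eps_t) = sigma^2, the variance is
  gamma(0) = sigma^2 * (1 + sum_i theta_i^2).
  sum_i theta_i^2 = (-0.722)^2 = 0.521284.
  gamma(0) = 4 * (1 + 0.521284) = 4 * 1.521284 = 6.085136, which rounds to 6.0851.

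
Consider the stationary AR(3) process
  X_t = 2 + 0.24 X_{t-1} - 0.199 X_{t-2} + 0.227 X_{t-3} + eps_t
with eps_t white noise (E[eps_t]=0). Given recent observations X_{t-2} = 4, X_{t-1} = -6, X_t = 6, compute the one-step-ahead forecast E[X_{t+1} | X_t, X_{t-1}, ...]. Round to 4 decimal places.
E[X_{t+1} \mid \mathcal F_t] = 5.5420

For an AR(p) model X_t = c + sum_i phi_i X_{t-i} + eps_t, the
one-step-ahead conditional mean is
  E[X_{t+1} | X_t, ...] = c + sum_i phi_i X_{t+1-i}.
Substitute known values:
  E[X_{t+1} | ...] = 2 + (0.24) * (6) + (-0.199) * (-6) + (0.227) * (4)
                   = 5.5420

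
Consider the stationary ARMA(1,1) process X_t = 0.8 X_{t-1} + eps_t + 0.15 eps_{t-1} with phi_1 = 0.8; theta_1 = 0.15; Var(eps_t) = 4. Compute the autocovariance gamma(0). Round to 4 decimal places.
\gamma(0) = 14.0278

Multiply the model equation by X_{t-k} and take expectations. With theta_0 = psi_0 = 1 and psi_j the MA(infinity) weights, this gives
  gamma(k) - sum_i phi_i gamma(k-i) = c_k,
  c_k = sigma^2 * sum_{j=k..q} theta_j psi_{j-k}   (c_k = 0 for k > q),
using gamma(-m) = gamma(m).
psi-weights needed (psi_j = theta_j + sum_i phi_i psi_{j-i}):
  psi_1 = theta_1 + phi_1 = 0.15 + (0.8) = 0.95
Right-hand sides:
  c_0 = sigma^2 (1 + theta_1 psi_1) = 4 * (1 + (0.15)(0.95)) = 4 * 1.1425 = 4.57
  c_1 = sigma^2 theta_1 = 4 * (0.15) = 0.6
  c_2 = 0
Equations for k = 0 and k = 1 (AR order 1):
  gamma(0) = phi_1 gamma(1) + c_0
  gamma(1) = phi_1 gamma(0) + c_1
Substituting the second into the first: gamma(0) (1 - phi_1^2) = c_0 + phi_1 c_1, so
  gamma(0) = (c_0 + phi_1 c_1) / (1 - phi_1^2) = (4.57 + (0.8)(0.6)) / (1 - (0.8)^2) = 5.05 / 0.36 = 14.027778.
Therefore gamma(0) = 14.0278 (to 4 decimal places).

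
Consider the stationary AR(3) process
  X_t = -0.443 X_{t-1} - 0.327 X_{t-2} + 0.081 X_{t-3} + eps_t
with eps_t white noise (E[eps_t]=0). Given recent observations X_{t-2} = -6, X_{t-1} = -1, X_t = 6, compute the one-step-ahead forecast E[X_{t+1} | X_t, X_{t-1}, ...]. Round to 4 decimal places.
E[X_{t+1} \mid \mathcal F_t] = -2.8170

For an AR(p) model X_t = c + sum_i phi_i X_{t-i} + eps_t, the
one-step-ahead conditional mean is
  E[X_{t+1} | X_t, ...] = c + sum_i phi_i X_{t+1-i}.
Substitute known values:
  E[X_{t+1} | ...] = (-0.443) * (6) + (-0.327) * (-1) + (0.081) * (-6)
                   = -2.8170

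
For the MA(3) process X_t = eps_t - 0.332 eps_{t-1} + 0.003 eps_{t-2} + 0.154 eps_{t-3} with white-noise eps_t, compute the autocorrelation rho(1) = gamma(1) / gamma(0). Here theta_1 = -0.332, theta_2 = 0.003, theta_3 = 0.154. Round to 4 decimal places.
\rho(1) = -0.2933

For an MA(q) process with theta_0 = 1, the autocovariance is
  gamma(k) = sigma^2 * sum_{i=0..q-k} theta_i * theta_{i+k},
and rho(k) = gamma(k) / gamma(0). Sigma^2 cancels.
  numerator   = (1)*(-0.332) + (-0.332)*(0.003) + (0.003)*(0.154) = -0.332534.
  denominator = (1)^2 + (-0.332)^2 + (0.003)^2 + (0.154)^2 = 1.133949.
  rho(1) = -0.332534 / 1.133949 = -0.2933.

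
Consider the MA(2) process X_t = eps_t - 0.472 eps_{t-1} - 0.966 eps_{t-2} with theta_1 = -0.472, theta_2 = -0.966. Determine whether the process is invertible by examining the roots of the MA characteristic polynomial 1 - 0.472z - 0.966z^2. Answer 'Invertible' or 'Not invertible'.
\text{Not invertible}

The MA(q) characteristic polynomial is P(z) = 1 - 0.472z - 0.966z^2.
Invertibility requires all roots to lie outside the unit circle, i.e. |z| > 1 for every root.
Set 1 + (-0.472) z + (-0.966) z^2 = 0, i.e. a z^2 + b z + c = 0 with a = -0.966, b = -0.472, c = 1.
Discriminant D = b^2 - 4ac = (-0.472)^2 - 4*(-0.966)*1 = 0.222784 - (-3.864) = 4.086784.
D >= 0, so the roots are real: z = (-b +/- sqrt(D)) / (2a) = (0.472 +/- 2.02158) / (-1.932).
  z_1 = (0.472 + 2.02158) / (-1.932) = -1.2907,   |z_1| = 1.2907.
  z_2 = (0.472 - 2.02158) / (-1.932) = 0.8021,   |z_2| = 0.8021.
Moduli of all roots: 1.2907, 0.8021.
All moduli strictly greater than 1? No.
Verdict: Not invertible.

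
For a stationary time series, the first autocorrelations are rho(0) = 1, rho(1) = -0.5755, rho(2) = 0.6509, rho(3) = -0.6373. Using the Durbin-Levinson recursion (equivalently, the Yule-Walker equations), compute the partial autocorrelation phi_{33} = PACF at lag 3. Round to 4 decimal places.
\phi_{33} = -0.3230

The PACF at lag k is phi_{kk}, the last component of the solution
to the Yule-Walker system G_k phi = r_k where
  (G_k)_{ij} = rho(|i - j|), (r_k)_i = rho(i), i,j = 1..k.
Equivalently, Durbin-Levinson gives phi_{kk} iteratively:
  phi_{11} = rho(1)
  phi_{kk} = [rho(k) - sum_{j=1..k-1} phi_{k-1,j} rho(k-j)]
            / [1 - sum_{j=1..k-1} phi_{k-1,j} rho(j)],
  phi_{k,j} = phi_{k-1,j} - phi_{kk} phi_{k-1,k-j},  j = 1..k-1.
Step k = 1:
  phi_11 = rho(1) = -0.5755.
Step k = 2:
  phi_22 = [rho(2) - phi_11 rho(1)] / [1 - phi_11 rho(1)] = [0.6509 - (-0.5755)(-0.5755)] / [1 - (-0.5755)(-0.5755)]
         = 0.31969975 / 0.66879975 = 0.47802.
  Update: phi_21 = phi_11 - phi_22 phi_11 = -0.5755 - (0.47802)(-0.5755) = -0.300399.
Step k = 3:
  phi_33 = [rho(3) - phi_21 rho(2) - phi_22 rho(1)] / [1 - phi_21 rho(1) - phi_22 rho(2)]
    numerator   = -0.6373 - (-0.300399)(0.6509) - (0.47802)(-0.5755) = -0.16666943
    denominator = 1 - (-0.300399)(-0.5755) - (0.47802)(0.6509) = 0.51597683
  phi_33 = -0.16666943 / 0.51597683 = -0.323.
Therefore phi_{33} = -0.3230.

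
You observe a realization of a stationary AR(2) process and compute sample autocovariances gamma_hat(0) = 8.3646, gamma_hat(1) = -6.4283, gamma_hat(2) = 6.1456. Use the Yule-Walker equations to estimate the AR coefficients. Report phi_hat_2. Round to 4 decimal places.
\hat\phi_{2} = 0.3520

The Yule-Walker equations for an AR(p) process read, in matrix form,
  Gamma_p phi = r_p,   with   (Gamma_p)_{ij} = gamma(|i - j|),
                       (r_p)_i = gamma(i),   i,j = 1..p.
Substitute the sample gammas (Toeplitz matrix and right-hand side of size 2):
  Gamma_p = [[8.3646, -6.4283], [-6.4283, 8.3646]]
  r_p     = [-6.4283, 6.1456]
Written out:
  8.3646 phi_1 - 6.4283 phi_2 = -6.4283
  -6.4283 phi_1 + 8.3646 phi_2 = 6.1456
Solve by Cramer's rule:
  det = gamma(0)^2 - gamma(1)^2 = (8.3646)^2 - (-6.4283)^2 = 69.96653316 - 41.32304089 = 28.64349227
  phi_hat_1 = [gamma(1) gamma(0) - gamma(1) gamma(2)] / det = [(-6.4283)(8.3646) - (-6.4283)(6.1456)] / 28.64349227 = -14.2643977 / 28.64349227 = -0.498
  phi_hat_2 = [gamma(0) gamma(2) - gamma(1)^2] / det = [(8.3646)(6.1456) - (-6.4283)^2] / 28.64349227 = 10.08244487 / 28.64349227 = 0.352
So phi_hat = [-0.4980, 0.3520].
Therefore phi_hat_2 = 0.3520.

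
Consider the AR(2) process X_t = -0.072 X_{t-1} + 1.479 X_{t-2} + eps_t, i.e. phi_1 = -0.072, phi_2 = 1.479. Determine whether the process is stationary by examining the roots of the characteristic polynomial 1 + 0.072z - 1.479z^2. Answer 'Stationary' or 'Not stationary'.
\text{Not stationary}

The AR(p) characteristic polynomial is P(z) = 1 + 0.072z - 1.479z^2.
Stationarity requires all roots to lie outside the unit circle, i.e. |z| > 1 for every root.
Set 1 + (0.072) z + (-1.479) z^2 = 0, i.e. a z^2 + b z + c = 0 with a = -1.479, b = 0.072, c = 1.
Discriminant D = b^2 - 4ac = (0.072)^2 - 4*(-1.479)*1 = 0.005184 - (-5.916) = 5.921184.
D >= 0, so the roots are real: z = (-b +/- sqrt(D)) / (2a) = (-0.072 +/- 2.433348) / (-2.958).
  z_1 = (-0.072 + 2.433348) / (-2.958) = -0.7983,   |z_1| = 0.7983.
  z_2 = (-0.072 - 2.433348) / (-2.958) = 0.847,   |z_2| = 0.847.
Moduli of all roots: 0.7983, 0.8470.
All moduli strictly greater than 1? No.
Verdict: Not stationary.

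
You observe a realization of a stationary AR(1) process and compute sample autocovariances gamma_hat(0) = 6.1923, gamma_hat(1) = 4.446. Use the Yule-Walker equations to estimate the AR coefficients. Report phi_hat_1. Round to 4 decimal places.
\hat\phi_{1} = 0.7180

The Yule-Walker equations for an AR(p) process read, in matrix form,
  Gamma_p phi = r_p,   with   (Gamma_p)_{ij} = gamma(|i - j|),
                       (r_p)_i = gamma(i),   i,j = 1..p.
Substitute the sample gammas (Toeplitz matrix and right-hand side of size 1):
  Gamma_p = [[6.1923]]
  r_p     = [4.446]
With p = 1 this is the single equation gamma(0) phi_1 = gamma(1):
  phi_hat_1 = gamma(1) / gamma(0) = 4.446 / 6.1923 = 0.7180.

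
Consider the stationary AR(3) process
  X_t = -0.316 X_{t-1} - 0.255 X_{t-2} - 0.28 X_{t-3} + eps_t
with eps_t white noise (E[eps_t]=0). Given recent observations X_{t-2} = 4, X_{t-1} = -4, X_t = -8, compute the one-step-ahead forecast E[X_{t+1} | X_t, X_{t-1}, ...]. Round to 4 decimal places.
E[X_{t+1} \mid \mathcal F_t] = 2.4280

For an AR(p) model X_t = c + sum_i phi_i X_{t-i} + eps_t, the
one-step-ahead conditional mean is
  E[X_{t+1} | X_t, ...] = c + sum_i phi_i X_{t+1-i}.
Substitute known values:
  E[X_{t+1} | ...] = (-0.316) * (-8) + (-0.255) * (-4) + (-0.28) * (4)
                   = 2.4280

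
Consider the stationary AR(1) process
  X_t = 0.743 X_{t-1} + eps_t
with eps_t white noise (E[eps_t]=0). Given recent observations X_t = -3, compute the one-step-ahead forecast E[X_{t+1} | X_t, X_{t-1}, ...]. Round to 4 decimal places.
E[X_{t+1} \mid \mathcal F_t] = -2.2290

For an AR(p) model X_t = c + sum_i phi_i X_{t-i} + eps_t, the
one-step-ahead conditional mean is
  E[X_{t+1} | X_t, ...] = c + sum_i phi_i X_{t+1-i}.
Substitute known values:
  E[X_{t+1} | ...] = (0.743) * (-3)
                   = -2.2290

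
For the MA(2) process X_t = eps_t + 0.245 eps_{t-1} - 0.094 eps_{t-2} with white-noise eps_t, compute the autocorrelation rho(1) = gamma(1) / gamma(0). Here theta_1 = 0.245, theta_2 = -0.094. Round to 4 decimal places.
\rho(1) = 0.2077

For an MA(q) process with theta_0 = 1, the autocovariance is
  gamma(k) = sigma^2 * sum_{i=0..q-k} theta_i * theta_{i+k},
and rho(k) = gamma(k) / gamma(0). Sigma^2 cancels.
  numerator   = (1)*(0.245) + (0.245)*(-0.094) = 0.22197.
  denominator = (1)^2 + (0.245)^2 + (-0.094)^2 = 1.068861.
  rho(1) = 0.22197 / 1.068861 = 0.2077.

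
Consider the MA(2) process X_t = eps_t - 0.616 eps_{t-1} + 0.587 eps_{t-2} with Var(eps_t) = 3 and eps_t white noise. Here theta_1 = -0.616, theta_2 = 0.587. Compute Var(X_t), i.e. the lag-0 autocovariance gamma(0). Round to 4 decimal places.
\gamma(0) = 5.1721

For an MA(q) process X_t = eps_t + sum_i theta_i eps_{t-i} with
Var(eps_t) = sigma^2, the variance is
  gamma(0) = sigma^2 * (1 + sum_i theta_i^2).
  sum_i theta_i^2 = (-0.616)^2 + (0.587)^2 = 0.379456 + 0.344569 = 0.724025.
  gamma(0) = 3 * (1 + 0.724025) = 3 * 1.724025 = 5.172075, which rounds to 5.1721.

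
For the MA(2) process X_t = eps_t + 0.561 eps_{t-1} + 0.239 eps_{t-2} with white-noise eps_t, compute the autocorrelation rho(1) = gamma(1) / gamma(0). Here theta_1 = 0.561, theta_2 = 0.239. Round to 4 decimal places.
\rho(1) = 0.5067

For an MA(q) process with theta_0 = 1, the autocovariance is
  gamma(k) = sigma^2 * sum_{i=0..q-k} theta_i * theta_{i+k},
and rho(k) = gamma(k) / gamma(0). Sigma^2 cancels.
  numerator   = (1)*(0.561) + (0.561)*(0.239) = 0.695079.
  denominator = (1)^2 + (0.561)^2 + (0.239)^2 = 1.371842.
  rho(1) = 0.695079 / 1.371842 = 0.5067.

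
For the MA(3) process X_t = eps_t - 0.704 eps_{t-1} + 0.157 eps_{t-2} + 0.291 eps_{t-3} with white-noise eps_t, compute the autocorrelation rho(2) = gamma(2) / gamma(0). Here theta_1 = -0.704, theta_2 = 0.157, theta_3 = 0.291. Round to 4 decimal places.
\rho(2) = -0.0298

For an MA(q) process with theta_0 = 1, the autocovariance is
  gamma(k) = sigma^2 * sum_{i=0..q-k} theta_i * theta_{i+k},
and rho(k) = gamma(k) / gamma(0). Sigma^2 cancels.
  numerator   = (1)*(0.157) + (-0.704)*(0.291) = -0.047864.
  denominator = (1)^2 + (-0.704)^2 + (0.157)^2 + (0.291)^2 = 1.604946.
  rho(2) = -0.047864 / 1.604946 = -0.0298.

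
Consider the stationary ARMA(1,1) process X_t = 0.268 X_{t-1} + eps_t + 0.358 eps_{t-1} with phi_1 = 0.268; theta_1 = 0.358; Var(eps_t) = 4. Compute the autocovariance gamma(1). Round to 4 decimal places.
\gamma(1) = 2.9566

Multiply the model equation by X_{t-k} and take expectations. With theta_0 = psi_0 = 1 and psi_j the MA(infinity) weights, this gives
  gamma(k) - sum_i phi_i gamma(k-i) = c_k,
  c_k = sigma^2 * sum_{j=k..q} theta_j psi_{j-k}   (c_k = 0 for k > q),
using gamma(-m) = gamma(m).
psi-weights needed (psi_j = theta_j + sum_i phi_i psi_{j-i}):
  psi_1 = theta_1 + phi_1 = 0.358 + (0.268) = 0.626
Right-hand sides:
  c_0 = sigma^2 (1 + theta_1 psi_1) = 4 * (1 + (0.358)(0.626)) = 4 * 1.224108 = 4.896432
  c_1 = sigma^2 theta_1 = 4 * (0.358) = 1.432
  c_2 = 0
Equations for k = 0 and k = 1 (AR order 1):
  gamma(0) = phi_1 gamma(1) + c_0
  gamma(1) = phi_1 gamma(0) + c_1
Substituting the second into the first: gamma(0) (1 - phi_1^2) = c_0 + phi_1 c_1, so
  gamma(0) = (c_0 + phi_1 c_1) / (1 - phi_1^2) = (4.896432 + (0.268)(1.432)) / (1 - (0.268)^2) = 5.280208 / 0.928176 = 5.6888.
  gamma(1) = phi_1 gamma(0) + c_1 = (0.268)(5.6888) + (1.432) = 2.956599.
Therefore gamma(1) = 2.9566 (to 4 decimal places).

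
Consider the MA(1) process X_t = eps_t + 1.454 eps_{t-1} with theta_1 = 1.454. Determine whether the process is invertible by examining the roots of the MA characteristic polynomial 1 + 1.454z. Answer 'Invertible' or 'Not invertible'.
\text{Not invertible}

The MA(q) characteristic polynomial is P(z) = 1 + 1.454z.
Invertibility requires all roots to lie outside the unit circle, i.e. |z| > 1 for every root.
This is linear in z: 1 + (1.454) z = 0  =>  z = -1/(1.454) = -0.687758,  |z| = 0.687758.
Moduli of all roots: 0.6878.
All moduli strictly greater than 1? No.
Verdict: Not invertible.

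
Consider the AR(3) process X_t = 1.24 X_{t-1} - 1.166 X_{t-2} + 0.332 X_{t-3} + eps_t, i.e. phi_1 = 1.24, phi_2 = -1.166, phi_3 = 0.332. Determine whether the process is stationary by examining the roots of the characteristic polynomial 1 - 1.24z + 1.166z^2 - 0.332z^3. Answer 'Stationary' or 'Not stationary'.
\text{Stationary}

The AR(p) characteristic polynomial is P(z) = 1 - 1.24z + 1.166z^2 - 0.332z^3.
Stationarity requires all roots to lie outside the unit circle, i.e. |z| > 1 for every root.
Degree 3: look for a simple real root z0 first, then factor out (1 - z/z0) and solve the remaining quadratic.
Testing z0 = 2.5: P(2.5) = 1 + (-1.24)(2.5) + (1.166)(2.5)^2 + (-0.332)(2.5)^3
  = 1 + (-3.1) + (7.2875) + (-5.1875) = 0.  So z_0 = 2.5 is a root, |z_0| = 2.5.
Divide out the factor (1 - 0.4 z) = (1 - z/z0) (since 1/z0 = 0.4):
  P(z) = (1 - 0.4 z)(1 + (-0.84) z + (0.83) z^2)
  [check: z-coef -0.84 - (0.4) = -1.24; z^2-coef 0.83 - (0.4)(-0.84) = 1.166; z^3-coef -(0.4)(0.83) = -0.332.]
Remaining roots from the quadratic factor 1 + (-0.84) z + (0.83) z^2:
  Set 1 + (-0.84) z + (0.83) z^2 = 0, i.e. a z^2 + b z + c = 0 with a = 0.83, b = -0.84, c = 1.
  Discriminant D = b^2 - 4ac = (-0.84)^2 - 4*(0.83)*1 = 0.7056 - (3.32) = -2.6144.
  D < 0, so the roots are the complex-conjugate pair z = (-b +/- i sqrt(-D)) / (2a) = 0.506 +/- 0.974i.
  For a conjugate pair |z|^2 = z * conj(z) = (product of roots) = c/a = 1/(0.83) = 1.204819, so |z| = sqrt(1.204819) = 1.0976 for both roots.
Moduli of all roots: 2.5000, 1.0976, 1.0976.
All moduli strictly greater than 1? Yes.
Verdict: Stationary.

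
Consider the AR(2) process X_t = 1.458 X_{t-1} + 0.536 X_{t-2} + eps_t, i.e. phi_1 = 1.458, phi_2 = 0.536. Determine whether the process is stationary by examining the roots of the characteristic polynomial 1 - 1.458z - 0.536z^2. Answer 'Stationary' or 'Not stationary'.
\text{Not stationary}

The AR(p) characteristic polynomial is P(z) = 1 - 1.458z - 0.536z^2.
Stationarity requires all roots to lie outside the unit circle, i.e. |z| > 1 for every root.
Set 1 + (-1.458) z + (-0.536) z^2 = 0, i.e. a z^2 + b z + c = 0 with a = -0.536, b = -1.458, c = 1.
Discriminant D = b^2 - 4ac = (-1.458)^2 - 4*(-0.536)*1 = 2.125764 - (-2.144) = 4.269764.
D >= 0, so the roots are real: z = (-b +/- sqrt(D)) / (2a) = (1.458 +/- 2.066341) / (-1.072).
  z_1 = (1.458 + 2.066341) / (-1.072) = -3.2876,   |z_1| = 3.2876.
  z_2 = (1.458 - 2.066341) / (-1.072) = 0.5675,   |z_2| = 0.5675.
Moduli of all roots: 3.2876, 0.5675.
All moduli strictly greater than 1? No.
Verdict: Not stationary.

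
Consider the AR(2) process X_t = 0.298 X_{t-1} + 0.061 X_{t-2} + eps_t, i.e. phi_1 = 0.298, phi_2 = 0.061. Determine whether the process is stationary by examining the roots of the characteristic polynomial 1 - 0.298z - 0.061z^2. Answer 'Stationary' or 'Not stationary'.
\text{Stationary}

The AR(p) characteristic polynomial is P(z) = 1 - 0.298z - 0.061z^2.
Stationarity requires all roots to lie outside the unit circle, i.e. |z| > 1 for every root.
Set 1 + (-0.298) z + (-0.061) z^2 = 0, i.e. a z^2 + b z + c = 0 with a = -0.061, b = -0.298, c = 1.
Discriminant D = b^2 - 4ac = (-0.298)^2 - 4*(-0.061)*1 = 0.088804 - (-0.244) = 0.332804.
D >= 0, so the roots are real: z = (-b +/- sqrt(D)) / (2a) = (0.298 +/- 0.576892) / (-0.122).
  z_1 = (0.298 + 0.576892) / (-0.122) = -7.1712,   |z_1| = 7.1712.
  z_2 = (0.298 - 0.576892) / (-0.122) = 2.286,   |z_2| = 2.286.
Moduli of all roots: 7.1712, 2.2860.
All moduli strictly greater than 1? Yes.
Verdict: Stationary.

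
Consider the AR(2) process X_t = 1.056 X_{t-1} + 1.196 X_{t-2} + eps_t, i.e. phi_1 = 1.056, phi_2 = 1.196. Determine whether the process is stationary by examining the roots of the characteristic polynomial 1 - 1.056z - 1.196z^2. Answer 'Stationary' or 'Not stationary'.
\text{Not stationary}

The AR(p) characteristic polynomial is P(z) = 1 - 1.056z - 1.196z^2.
Stationarity requires all roots to lie outside the unit circle, i.e. |z| > 1 for every root.
Set 1 + (-1.056) z + (-1.196) z^2 = 0, i.e. a z^2 + b z + c = 0 with a = -1.196, b = -1.056, c = 1.
Discriminant D = b^2 - 4ac = (-1.056)^2 - 4*(-1.196)*1 = 1.115136 - (-4.784) = 5.899136.
D >= 0, so the roots are real: z = (-b +/- sqrt(D)) / (2a) = (1.056 +/- 2.428814) / (-2.392).
  z_1 = (1.056 + 2.428814) / (-2.392) = -1.4569,   |z_1| = 1.4569.
  z_2 = (1.056 - 2.428814) / (-2.392) = 0.5739,   |z_2| = 0.5739.
Moduli of all roots: 1.4569, 0.5739.
All moduli strictly greater than 1? No.
Verdict: Not stationary.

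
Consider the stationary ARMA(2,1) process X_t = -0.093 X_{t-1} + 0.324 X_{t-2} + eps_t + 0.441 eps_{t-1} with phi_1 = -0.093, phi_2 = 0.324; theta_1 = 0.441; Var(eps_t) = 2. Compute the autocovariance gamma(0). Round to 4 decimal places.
\gamma(0) = 2.4443

Multiply the model equation by X_{t-k} and take expectations. With theta_0 = psi_0 = 1 and psi_j the MA(infinity) weights, this gives
  gamma(k) - sum_i phi_i gamma(k-i) = c_k,
  c_k = sigma^2 * sum_{j=k..q} theta_j psi_{j-k}   (c_k = 0 for k > q),
using gamma(-m) = gamma(m).
psi-weights needed (psi_j = theta_j + sum_i phi_i psi_{j-i}):
  psi_1 = theta_1 + phi_1 = 0.441 + (-0.093) = 0.348
Right-hand sides:
  c_0 = sigma^2 (1 + theta_1 psi_1) = 2 * (1 + (0.441)(0.348)) = 2 * 1.153468 = 2.306936
  c_1 = sigma^2 theta_1 = 2 * (0.441) = 0.882
  c_2 = 0
Equations for k = 0, 1, 2 (AR order 2, c_2 = 0):
  (E0) gamma(0) = phi_1 gamma(1) + phi_2 gamma(2) + c_0
  (E1) gamma(1) = phi_1 gamma(0) + phi_2 gamma(1) + c_1
  (E2) gamma(2) = phi_1 gamma(1) + phi_2 gamma(0)
From (E1): gamma(1) = A gamma(0) + B with
  A = phi_1 / (1 - phi_2) = -0.093 / 0.676 = -0.137574,   B = c_1 / (1 - phi_2) = 0.882 / 0.676 = 1.304734.
Insert (E2) into (E0): gamma(0) (1 - phi_2^2) = phi_1 (1 + phi_2) gamma(1) + c_0.
  phi_1 (1 + phi_2) = (-0.093)(1.324) = -0.123132,   1 - phi_2^2 = 0.895024.
Replace gamma(1) by A gamma(0) + B and collect gamma(0):
  gamma(0) [0.895024 - (-0.123132)(-0.137574)] = (-0.123132)(1.304734) + 2.306936
  gamma(0) * 0.878084 = 2.146282
  gamma(0) = 2.146282 / 0.878084 = 2.444277.
Therefore gamma(0) = 2.4443 (to 4 decimal places).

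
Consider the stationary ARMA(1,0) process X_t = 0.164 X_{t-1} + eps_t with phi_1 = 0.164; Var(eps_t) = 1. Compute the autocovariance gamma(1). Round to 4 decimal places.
\gamma(1) = 0.1685

Multiply the model equation by X_{t-k} and take expectations. With theta_0 = psi_0 = 1 and psi_j the MA(infinity) weights, this gives
  gamma(k) - sum_i phi_i gamma(k-i) = c_k,
  c_k = sigma^2 * sum_{j=k..q} theta_j psi_{j-k}   (c_k = 0 for k > q),
using gamma(-m) = gamma(m).
Pure AR (q = 0): c_0 = sigma^2 = 1, c_k = 0 for k >= 1.
Equations for k = 0 and k = 1 (AR order 1):
  gamma(0) = phi_1 gamma(1) + c_0
  gamma(1) = phi_1 gamma(0) + c_1
Substituting the second into the first: gamma(0) (1 - phi_1^2) = c_0 + phi_1 c_1, so
  gamma(0) = c_0 / (1 - phi_1^2) = 1 / (1 - (0.164)^2) = 1 / 0.973104 = 1.027639.
  gamma(1) = phi_1 gamma(0) = (0.164)(1.027639) = 0.168533.
Therefore gamma(1) = 0.1685 (to 4 decimal places).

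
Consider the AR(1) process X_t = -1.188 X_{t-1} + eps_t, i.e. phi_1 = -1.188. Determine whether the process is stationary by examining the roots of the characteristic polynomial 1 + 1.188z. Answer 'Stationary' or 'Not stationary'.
\text{Not stationary}

The AR(p) characteristic polynomial is P(z) = 1 + 1.188z.
Stationarity requires all roots to lie outside the unit circle, i.e. |z| > 1 for every root.
This is linear in z: 1 + (1.188) z = 0  =>  z = -1/(1.188) = -0.841751,  |z| = 0.841751.
Moduli of all roots: 0.8418.
All moduli strictly greater than 1? No.
Verdict: Not stationary.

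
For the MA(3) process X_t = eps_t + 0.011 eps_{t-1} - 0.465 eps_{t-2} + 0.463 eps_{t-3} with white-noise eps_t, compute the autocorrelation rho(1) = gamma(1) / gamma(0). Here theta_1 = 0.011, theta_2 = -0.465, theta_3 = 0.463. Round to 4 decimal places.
\rho(1) = -0.1464

For an MA(q) process with theta_0 = 1, the autocovariance is
  gamma(k) = sigma^2 * sum_{i=0..q-k} theta_i * theta_{i+k},
and rho(k) = gamma(k) / gamma(0). Sigma^2 cancels.
  numerator   = (1)*(0.011) + (0.011)*(-0.465) + (-0.465)*(0.463) = -0.20941.
  denominator = (1)^2 + (0.011)^2 + (-0.465)^2 + (0.463)^2 = 1.430715.
  rho(1) = -0.20941 / 1.430715 = -0.1464.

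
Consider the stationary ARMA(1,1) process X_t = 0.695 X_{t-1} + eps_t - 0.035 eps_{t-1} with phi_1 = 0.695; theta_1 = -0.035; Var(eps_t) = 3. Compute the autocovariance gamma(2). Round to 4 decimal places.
\gamma(2) = 2.5971

Multiply the model equation by X_{t-k} and take expectations. With theta_0 = psi_0 = 1 and psi_j the MA(infinity) weights, this gives
  gamma(k) - sum_i phi_i gamma(k-i) = c_k,
  c_k = sigma^2 * sum_{j=k..q} theta_j psi_{j-k}   (c_k = 0 for k > q),
using gamma(-m) = gamma(m).
psi-weights needed (psi_j = theta_j + sum_i phi_i psi_{j-i}):
  psi_1 = theta_1 + phi_1 = -0.035 + (0.695) = 0.66
Right-hand sides:
  c_0 = sigma^2 (1 + theta_1 psi_1) = 3 * (1 + (-0.035)(0.66)) = 3 * 0.9769 = 2.9307
  c_1 = sigma^2 theta_1 = 3 * (-0.035) = -0.105
  c_2 = 0
Equations for k = 0 and k = 1 (AR order 1):
  gamma(0) = phi_1 gamma(1) + c_0
  gamma(1) = phi_1 gamma(0) + c_1
Substituting the second into the first: gamma(0) (1 - phi_1^2) = c_0 + phi_1 c_1, so
  gamma(0) = (c_0 + phi_1 c_1) / (1 - phi_1^2) = (2.9307 + (0.695)(-0.105)) / (1 - (0.695)^2) = 2.857725 / 0.516975 = 5.527782.
  gamma(1) = phi_1 gamma(0) + c_1 = (0.695)(5.527782) + (-0.105) = 3.736808.
For k = 2 (> q): gamma(2) = phi_1 gamma(1) = (0.695)(3.736808) = 2.597082.
Therefore gamma(2) = 2.5971 (to 4 decimal places).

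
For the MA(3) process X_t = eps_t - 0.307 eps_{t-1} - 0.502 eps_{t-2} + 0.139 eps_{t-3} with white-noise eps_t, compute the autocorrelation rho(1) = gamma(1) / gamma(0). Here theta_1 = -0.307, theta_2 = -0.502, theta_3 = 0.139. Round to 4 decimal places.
\rho(1) = -0.1631

For an MA(q) process with theta_0 = 1, the autocovariance is
  gamma(k) = sigma^2 * sum_{i=0..q-k} theta_i * theta_{i+k},
and rho(k) = gamma(k) / gamma(0). Sigma^2 cancels.
  numerator   = (1)*(-0.307) + (-0.307)*(-0.502) + (-0.502)*(0.139) = -0.222664.
  denominator = (1)^2 + (-0.307)^2 + (-0.502)^2 + (0.139)^2 = 1.365574.
  rho(1) = -0.222664 / 1.365574 = -0.1631.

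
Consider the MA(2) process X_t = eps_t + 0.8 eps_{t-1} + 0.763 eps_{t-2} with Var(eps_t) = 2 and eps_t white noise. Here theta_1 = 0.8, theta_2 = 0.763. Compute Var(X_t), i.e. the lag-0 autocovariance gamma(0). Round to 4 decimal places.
\gamma(0) = 4.4443

For an MA(q) process X_t = eps_t + sum_i theta_i eps_{t-i} with
Var(eps_t) = sigma^2, the variance is
  gamma(0) = sigma^2 * (1 + sum_i theta_i^2).
  sum_i theta_i^2 = (0.8)^2 + (0.763)^2 = 0.64 + 0.582169 = 1.222169.
  gamma(0) = 2 * (1 + 1.222169) = 2 * 2.222169 = 4.444338, which rounds to 4.4443.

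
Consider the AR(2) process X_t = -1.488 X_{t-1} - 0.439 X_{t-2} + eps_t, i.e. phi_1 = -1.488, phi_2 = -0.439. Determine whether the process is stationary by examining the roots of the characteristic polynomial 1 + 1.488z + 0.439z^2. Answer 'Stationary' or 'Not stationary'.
\text{Not stationary}

The AR(p) characteristic polynomial is P(z) = 1 + 1.488z + 0.439z^2.
Stationarity requires all roots to lie outside the unit circle, i.e. |z| > 1 for every root.
Set 1 + (1.488) z + (0.439) z^2 = 0, i.e. a z^2 + b z + c = 0 with a = 0.439, b = 1.488, c = 1.
Discriminant D = b^2 - 4ac = (1.488)^2 - 4*(0.439)*1 = 2.214144 - (1.756) = 0.458144.
D >= 0, so the roots are real: z = (-b +/- sqrt(D)) / (2a) = (-1.488 +/- 0.676863) / (0.878).
  z_1 = (-1.488 + 0.676863) / (0.878) = -0.9238,   |z_1| = 0.9238.
  z_2 = (-1.488 - 0.676863) / (0.878) = -2.4657,   |z_2| = 2.4657.
Moduli of all roots: 0.9238, 2.4657.
All moduli strictly greater than 1? No.
Verdict: Not stationary.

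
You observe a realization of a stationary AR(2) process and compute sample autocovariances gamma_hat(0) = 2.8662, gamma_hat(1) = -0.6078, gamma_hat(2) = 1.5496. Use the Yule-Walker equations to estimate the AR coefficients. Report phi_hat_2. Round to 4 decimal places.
\hat\phi_{2} = 0.5190

The Yule-Walker equations for an AR(p) process read, in matrix form,
  Gamma_p phi = r_p,   with   (Gamma_p)_{ij} = gamma(|i - j|),
                       (r_p)_i = gamma(i),   i,j = 1..p.
Substitute the sample gammas (Toeplitz matrix and right-hand side of size 2):
  Gamma_p = [[2.8662, -0.6078], [-0.6078, 2.8662]]
  r_p     = [-0.6078, 1.5496]
Written out:
  2.8662 phi_1 - 0.6078 phi_2 = -0.6078
  -0.6078 phi_1 + 2.8662 phi_2 = 1.5496
Solve by Cramer's rule:
  det = gamma(0)^2 - gamma(1)^2 = (2.8662)^2 - (-0.6078)^2 = 8.21510244 - 0.36942084 = 7.8456816
  phi_hat_1 = [gamma(1) gamma(0) - gamma(1) gamma(2)] / det = [(-0.6078)(2.8662) - (-0.6078)(1.5496)] / 7.8456816 = -0.80022948 / 7.8456816 = -0.102
  phi_hat_2 = [gamma(0) gamma(2) - gamma(1)^2] / det = [(2.8662)(1.5496) - (-0.6078)^2] / 7.8456816 = 4.07204268 / 7.8456816 = 0.519
So phi_hat = [-0.1020, 0.5190].
Therefore phi_hat_2 = 0.5190.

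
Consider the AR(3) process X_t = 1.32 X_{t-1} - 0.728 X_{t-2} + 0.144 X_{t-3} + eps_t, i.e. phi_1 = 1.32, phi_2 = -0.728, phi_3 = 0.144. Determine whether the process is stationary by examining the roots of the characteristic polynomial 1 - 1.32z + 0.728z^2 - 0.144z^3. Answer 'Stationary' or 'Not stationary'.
\text{Stationary}

The AR(p) characteristic polynomial is P(z) = 1 - 1.32z + 0.728z^2 - 0.144z^3.
Stationarity requires all roots to lie outside the unit circle, i.e. |z| > 1 for every root.
Degree 3: look for a simple real root z0 first, then factor out (1 - z/z0) and solve the remaining quadratic.
Testing z0 = 2.5: P(2.5) = 1 + (-1.32)(2.5) + (0.728)(2.5)^2 + (-0.144)(2.5)^3
  = 1 + (-3.3) + (4.55) + (-2.25) = 0.  So z_0 = 2.5 is a root, |z_0| = 2.5.
Divide out the factor (1 - 0.4 z) = (1 - z/z0) (since 1/z0 = 0.4):
  P(z) = (1 - 0.4 z)(1 + (-0.92) z + (0.36) z^2)
  [check: z-coef -0.92 - (0.4) = -1.32; z^2-coef 0.36 - (0.4)(-0.92) = 0.728; z^3-coef -(0.4)(0.36) = -0.144.]
Remaining roots from the quadratic factor 1 + (-0.92) z + (0.36) z^2:
  Set 1 + (-0.92) z + (0.36) z^2 = 0, i.e. a z^2 + b z + c = 0 with a = 0.36, b = -0.92, c = 1.
  Discriminant D = b^2 - 4ac = (-0.92)^2 - 4*(0.36)*1 = 0.8464 - (1.44) = -0.5936.
  D < 0, so the roots are the complex-conjugate pair z = (-b +/- i sqrt(-D)) / (2a) = 1.2778 +/- 1.0701i.
  For a conjugate pair |z|^2 = z * conj(z) = (product of roots) = c/a = 1/(0.36) = 2.777778, so |z| = sqrt(2.777778) = 1.6667 for both roots.
Moduli of all roots: 2.5000, 1.6667, 1.6667.
All moduli strictly greater than 1? Yes.
Verdict: Stationary.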